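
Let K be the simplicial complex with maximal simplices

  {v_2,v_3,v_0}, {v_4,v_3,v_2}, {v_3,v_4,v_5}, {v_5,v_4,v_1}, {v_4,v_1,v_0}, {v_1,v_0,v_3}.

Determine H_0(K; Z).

H_0 = Z.

Fix the vertex order v_0 < v_1 < v_2 < v_3 < v_4 < v_5 and write every simplex with vertices in increasing order. Then dim K = 2 and the simplices of K are:

  0-simplices (6): [v_0], [v_1], [v_2], [v_3], [v_4], [v_5]
  1-simplices (12): [v_0,v_1], [v_0,v_2], [v_0,v_3], [v_0,v_4], [v_1,v_3], [v_1,v_4], [v_1,v_5], [v_2,v_3], [v_2,v_4], [v_3,v_4], [v_3,v_5], [v_4,v_5]
  2-simplices (6): [v_0,v_1,v_3], [v_0,v_1,v_4], [v_0,v_2,v_3], [v_1,v_4,v_5], [v_2,v_3,v_4], [v_3,v_4,v_5]

so the chain groups are C_0 ≅ Z^6, C_1 ≅ Z^12, C_2 ≅ Z^6.

Boundary ∂_1: C_1 → C_0 sends each edge [p,q] (with p < q) to q − p. For instance
  ∂[v_1,v_5] = [v_5] − [v_1].
The resulting 6×12 matrix has rank 5, and its Smith normal form has invariant factors (1,1,1,1,1).

The boundary map ∂_2: C_2 → C_1 sends each 2-simplex [p,q,r] to [q,r] − [p,r] + [p,q]. For instance
  ∂[v_1,v_4,v_5] = [v_4,v_5] − [v_1,v_5] + [v_1,v_4],
  ∂[v_0,v_1,v_4] = [v_1,v_4] − [v_0,v_4] + [v_0,v_1].
The resulting 12×6 matrix has rank 6, and its Smith normal form has invariant factors (1,1,1,1,1,1).

Now H_k = ker ∂_k / im ∂_{k+1}, so:

  H_0: rank C_0 − rank ∂_1 = 6 − 5 = 1, and the invariant factors of ∂_1 are all 1, so H_0 ≅ Z.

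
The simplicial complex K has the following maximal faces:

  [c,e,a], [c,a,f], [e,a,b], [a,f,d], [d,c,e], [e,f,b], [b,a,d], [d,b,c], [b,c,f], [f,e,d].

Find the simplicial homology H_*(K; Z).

Fix the vertex order a < b < c < d < e < f and write every simplex with vertices in increasing order. Then dim K = 2 and the simplices of K are:

  0-simplices (6): a, b, c, d, e, f
  1-simplices (15): ab, ac, ad, ae, af, bc, bd, be, bf, cd, ce, cf, de, df, ef
  2-simplices (10): abd, abe, ace, acf, adf, bcd, bcf, bef, cde, def

Hence C_0 ≅ Z^6, C_1 ≅ Z^15, C_2 ≅ Z^10.

The boundary map ∂_1: C_1 → C_0 sends each edge [p,q] (with p < q) to q − p. For instance
  ∂bd = d − b.
The 6×15 boundary matrix has rank 5 and Smith normal form diag(1,1,1,1,1).

Boundary ∂_2: C_2 → C_1 maps a triangle to the signed sum of its edges. For instance
  ∂acf = cf − af + ac,
  ∂bcd = cd − bd + bc.
The resulting 15×10 matrix has rank 10, and its Smith normal form has invariant factors (1,1,1,1,1,1,1,1,1,2).

Reading off H_k = ker ∂_k / im ∂_{k+1}:

  H_0: rank C_0 − rank ∂_1 = 6 − 5 = 1, and the invariant factors of ∂_1 are all 1, so H_0 ≅ Z.
  H_1: rank ker ∂_1 − rank ∂_2 = (15 − 5) − 10 = 0, and ∂_2 has invariant factor 2 > 1, so H_1 ≅ Z_2.
  H_2: rank ker ∂_2 − rank ∂_3 = (10 − 10) − 0 = 0, and there is no ∂_3, so H_2 ≅ 0.

(K is a triangulation of the real projective plane RP^2.)

H_0 = Z,  H_1 = Z_2,  H_2 = 0.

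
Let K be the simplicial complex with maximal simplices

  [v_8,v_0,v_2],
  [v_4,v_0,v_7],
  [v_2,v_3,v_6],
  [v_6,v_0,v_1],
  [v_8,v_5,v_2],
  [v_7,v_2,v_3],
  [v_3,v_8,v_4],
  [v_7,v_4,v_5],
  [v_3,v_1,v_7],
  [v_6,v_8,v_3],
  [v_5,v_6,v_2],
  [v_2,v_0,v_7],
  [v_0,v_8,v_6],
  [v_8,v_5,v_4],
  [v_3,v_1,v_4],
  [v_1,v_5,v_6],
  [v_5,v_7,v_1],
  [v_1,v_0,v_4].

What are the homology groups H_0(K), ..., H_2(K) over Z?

H_0 ≅ Z,  H_1 ≅ Z ⊕ Z/2,  H_2 = 0.

Fix the vertex order v_0 < v_1 < v_2 < v_3 < v_4 < v_5 < v_6 < v_7 < v_8 and write every simplex with vertices in increasing order. Then dim K = 2 and the simplices of K are:

  0-simplices (9): [v_0], [v_1], [v_2], [v_3], [v_4], [v_5], [v_6], [v_7], [v_8]
  1-simplices (27): (27 of them)
  2-simplices (18): (18 of them)

so the chain groups are C_0 ≅ Z^9, C_1 ≅ Z^27, C_2 ≅ Z^18.

Boundary ∂_1: C_1 → C_0 sends each edge [p,q] (with p < q) to q − p.
The 9×27 boundary matrix has rank 8 and Smith normal form diag(1,1,1,1,1,1,1,1).

Boundary ∂_2: C_2 → C_1 sends each 2-simplex [p,q,r] to [q,r] − [p,r] + [p,q]. For instance
  ∂[v_0,v_2,v_7] = [v_2,v_7] − [v_0,v_7] + [v_0,v_2],
  ∂[v_4,v_5,v_8] = [v_5,v_8] − [v_4,v_8] + [v_4,v_5].
The resulting 27×18 matrix has rank 18, and its Smith normal form has invariant factors (1,1,1,1,1,1,1,1,1,1,1,1,1,1,1,1,1,2).

Now H_k = ker ∂_k / im ∂_{k+1}, so:

  H_0: rank C_0 − rank ∂_1 = 9 − 8 = 1, and the invariant factors of ∂_1 are all 1, so H_0 ≅ Z.
  H_1: rank ker ∂_1 − rank ∂_2 = (27 − 8) − 18 = 1, and ∂_2 has invariant factor 2 > 1, so H_1 ≅ Z ⊕ Z/2.
  H_2: rank ker ∂_2 − rank ∂_3 = (18 − 18) − 0 = 0, and there is no ∂_3, so H_2 ≅ 0.

As a check, the Euler characteristic is 9 − 27 + 18 = 0, which agrees with 1 − 1 + 0 = 0.
(K is a triangulation of the Klein bottle.)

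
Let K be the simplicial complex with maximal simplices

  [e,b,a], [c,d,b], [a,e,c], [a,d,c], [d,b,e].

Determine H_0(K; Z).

H_0 = Z.

K has 5 vertices, 10 edges, 5 triangles.
rank ∂_0 = 0, rank ∂_1 = 4 ⇒ b_0 = 5 − 0 − 4 = 1; all invariant factors of ∂_1 are 1 so no torsion. So H_0 = Z.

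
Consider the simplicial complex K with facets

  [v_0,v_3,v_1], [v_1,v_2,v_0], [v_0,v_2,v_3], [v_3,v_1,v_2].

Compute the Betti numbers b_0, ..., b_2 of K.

Fix the vertex order v_0 < v_1 < v_2 < v_3 and write every simplex with vertices in increasing order. Then dim K = 2 and the simplices of K are:

  0-simplices (4): [v_0], [v_1], [v_2], [v_3]
  1-simplices (6): [v_0,v_1], [v_0,v_2], [v_0,v_3], [v_1,v_2], [v_1,v_3], [v_2,v_3]
  2-simplices (4): [v_0,v_1,v_2], [v_0,v_1,v_3], [v_0,v_2,v_3], [v_1,v_2,v_3]

giving chain groups C_0 ≅ Z^4, C_1 ≅ Z^6, C_2 ≅ Z^4.

∂_1: C_1 → C_0 maps an edge to its endpoints' difference, ∂[p,q] = q − p. For instance
  ∂[v_1,v_2] = [v_2] − [v_1].
The resulting 4×6 matrix has rank 3, and its Smith normal form has invariant factors (1,1,1).

∂_2: C_2 → C_1 sends each 2-simplex [p,q,r] to [q,r] − [p,r] + [p,q]. For instance
  ∂[v_0,v_1,v_3] = [v_1,v_3] − [v_0,v_3] + [v_0,v_1],
  ∂[v_0,v_1,v_2] = [v_1,v_2] − [v_0,v_2] + [v_0,v_1].
The resulting 6×4 matrix has rank 3, and its Smith normal form has invariant factors (1,1,1).

Now H_k = ker ∂_k / im ∂_{k+1}, so:

  H_0: rank C_0 − rank ∂_1 = 4 − 3 = 1, and the invariant factors of ∂_1 are all 1, so H_0 = Z.
  H_1: rank ker ∂_1 − rank ∂_2 = (6 − 3) − 3 = 0, and the invariant factors of ∂_2 are all 1, so H_1 = 0.
  H_2: rank ker ∂_2 − rank ∂_3 = (4 − 3) − 0 = 1, and there is no ∂_3, so H_2 = Z.

As a check, the Euler characteristic is 4 − 6 + 4 = 2, which agrees with 1 − 0 + 1 = 2.

Hence the Betti numbers are b_0 = 1, b_1 = 0, b_2 = 1.

b_0 = 1, b_1 = 0, b_2 = 1.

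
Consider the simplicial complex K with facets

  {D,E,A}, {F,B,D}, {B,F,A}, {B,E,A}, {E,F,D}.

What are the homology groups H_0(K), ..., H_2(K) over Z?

Fix the vertex order A < B < D < E < F and write every simplex with vertices in increasing order. Then dim K = 2 and the simplices of K are:

  0-simplices (5): A, B, D, E, F
  1-simplices (10): AB, AD, AE, AF, BD, BE, BF, DE, DF, EF
  2-simplices (5): ABE, ABF, ADE, BDF, DEF

giving chain groups C_0 ≅ Z^5, C_1 ≅ Z^10, C_2 ≅ Z^5.

∂_1: C_1 → C_0 is given by ∂[p,q] = [q] − [p].
As a 5×10 matrix over Z this has rank 4, with invariant factors (1,1,1,1).

∂_2: C_2 → C_1 acts by ∂[p,q,r] = [q,r] − [p,r] + [p,q]. For instance
  ∂DEF = EF − DF + DE,
  ∂ABE = BE − AE + AB.
This gives a 10×5 integer matrix of rank 5; reducing to Smith normal form yields diagonal entries (1,1,1,1,1).

Reading off H_k = ker ∂_k / im ∂_{k+1}:

  H_0: rank C_0 − rank ∂_1 = 5 − 4 = 1, and the invariant factors of ∂_1 are all 1, so H_0 = Z.
  H_1: rank ker ∂_1 − rank ∂_2 = (10 − 4) − 5 = 1, and the invariant factors of ∂_2 are all 1, so H_1 = Z.
  H_2: rank ker ∂_2 − rank ∂_3 = (5 − 5) − 0 = 0, and there is no ∂_3, so H_2 = 0.

As a check, the Euler characteristic is 5 − 10 + 5 = 0, which agrees with 1 − 1 + 0 = 0.

H_0 ≅ Z,  H_1 ≅ Z,  H_2 = 0.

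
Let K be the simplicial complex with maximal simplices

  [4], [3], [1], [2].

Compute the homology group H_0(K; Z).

H_0 = Z^4.

Order the vertices as 1 < 2 < 3 < 4. Listing each simplex with vertices in this order, K has dimension 0 with simplices:

  0-simplices (4): [1], [2], [3], [4]

giving chain groups C_0 ≅ Z^4.

Computing H_k = (kernel of ∂_k) / (image of ∂_{k+1}):

  H_0: rank C_0 − rank ∂_1 = 4 − 0 = 4, and there is no ∂_1, so H_0 = Z^4.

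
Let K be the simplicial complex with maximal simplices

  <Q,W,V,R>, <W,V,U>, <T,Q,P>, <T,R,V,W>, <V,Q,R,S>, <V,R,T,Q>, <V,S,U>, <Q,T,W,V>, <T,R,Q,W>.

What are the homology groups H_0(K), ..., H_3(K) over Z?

H_0 ≅ Z,  H_1 = 0,  H_2 = 0,  H_3 ≅ Z.

Take the total order P < Q < R < S < T < U < V < W on the vertex set. Then K (dimension 3) consists of the simplices:

  0-simplices (8): P, Q, R, S, T, U, V, W
  1-simplices (18): PQ, PT, QR, QS, QT, QV, QW, RS, RT, RV, RW, SU, SV, TV, TW, UV, UW, VW
  2-simplices (16): PQT, QRS, QRT, QRV, QRW, QSV, QTV, QTW, QVW, RSV, RTV, RTW, RVW, SUV, TVW, UVW
  3-simplices (6): QRSV, QRTV, QRTW, QRVW, QTVW, RTVW

giving chain groups C_0 ≅ Z^8, C_1 ≅ Z^18, C_2 ≅ Z^16, C_3 ≅ Z^6.

∂_1: C_1 → C_0 maps an edge to its endpoints' difference, ∂[p,q] = q − p.
As a 8×18 matrix over Z this has rank 7, with invariant factors (1,1,1,1,1,1,1).

Boundary ∂_2: C_2 → C_1 sends each 2-simplex [p,q,r] to [q,r] − [p,r] + [p,q]. For instance
  ∂TVW = VW − TW + TV,
  ∂QSV = SV − QV + QS.
The 18×16 boundary matrix has rank 11 and Smith normal form diag(1,1,1,1,1,1,1,1,1,1,1).

Boundary ∂_3: C_3 → C_2 sends each 3-simplex σ to the alternating sum Σ_i (−1)^i (σ with its i-th vertex removed). For instance
  ∂QRVW = RVW − QVW + QRW − QRV,
  ∂QTVW = TVW − QVW + QTW − QTV.
The resulting 16×6 matrix has rank 5, and its Smith normal form has invariant factors (1,1,1,1,1).

Now H_k = ker ∂_k / im ∂_{k+1}, so:

  H_0: rank C_0 − rank ∂_1 = 8 − 7 = 1, and the invariant factors of ∂_1 are all 1, so H_0 ≅ Z.
  H_1: rank ker ∂_1 − rank ∂_2 = (18 − 7) − 11 = 0, and the invariant factors of ∂_2 are all 1, so H_1 ≅ 0.
  H_2: rank ker ∂_2 − rank ∂_3 = (16 − 11) − 5 = 0, and the invariant factors of ∂_3 are all 1, so H_2 ≅ 0.
  H_3: rank ker ∂_3 − rank ∂_4 = (6 − 5) − 0 = 1, and there is no ∂_4, so H_3 ≅ Z.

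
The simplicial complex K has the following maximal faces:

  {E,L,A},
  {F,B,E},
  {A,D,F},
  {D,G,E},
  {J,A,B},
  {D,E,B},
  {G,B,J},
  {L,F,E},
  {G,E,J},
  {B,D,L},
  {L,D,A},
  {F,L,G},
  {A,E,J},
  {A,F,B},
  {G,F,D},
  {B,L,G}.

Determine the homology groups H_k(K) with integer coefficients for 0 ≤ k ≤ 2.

Order the vertices as A < B < D < E < F < G < J < L. Listing each simplex with vertices in this order, K has dimension 2 with simplices:

  0-simplices (8): A, B, D, E, F, G, J, L
  1-simplices (24): AB, AD, AE, AF, AJ, AL, BD, BE, BF, BG, BJ, BL, DE, DF, DG, DL, EF, EG, EJ, EL, FG, FL, GJ, GL
  2-simplices (16): ABF, ABJ, ADF, ADL, AEJ, AEL, BDE, BDL, BEF, BGJ, BGL, DEG, DFG, EFL, EGJ, FGL

so the chain groups are C_0 ≅ Z^8, C_1 ≅ Z^24, C_2 ≅ Z^16.

∂_1: C_1 → C_0 is given by ∂[p,q] = [q] − [p]. For instance
  ∂GJ = J − G.
This gives a 8×24 integer matrix of rank 7; reducing to Smith normal form yields diagonal entries (1,1,1,1,1,1,1).

∂_2: C_2 → C_1 sends each 2-simplex [p,q,r] to [q,r] − [p,r] + [p,q]. For instance
  ∂ADL = DL − AL + AD,
  ∂BGL = GL − BL + BG.
As a 24×16 matrix over Z this has rank 15, with invariant factors (1,1,1,1,1,1,1,1,1,1,1,1,1,1,1).

From H_k ≅ ker(∂_k) / im(∂_{k+1}) we obtain:

  H_0: rank C_0 − rank ∂_1 = 8 − 7 = 1, and the invariant factors of ∂_1 are all 1, so H_0 ≅ Z.
  H_1: rank ker ∂_1 − rank ∂_2 = (24 − 7) − 15 = 2, and the invariant factors of ∂_2 are all 1, so H_1 ≅ Z^2.
  H_2: rank ker ∂_2 − rank ∂_3 = (16 − 15) − 0 = 1, and there is no ∂_3, so H_2 ≅ Z.

As a check, the Euler characteristic is 8 − 24 + 16 = 0, which agrees with 1 − 2 + 1 = 0.
(K is a triangulation of the torus T^2.)

H_0 ≅ Z,  H_1 ≅ Z^2,  H_2 ≅ Z.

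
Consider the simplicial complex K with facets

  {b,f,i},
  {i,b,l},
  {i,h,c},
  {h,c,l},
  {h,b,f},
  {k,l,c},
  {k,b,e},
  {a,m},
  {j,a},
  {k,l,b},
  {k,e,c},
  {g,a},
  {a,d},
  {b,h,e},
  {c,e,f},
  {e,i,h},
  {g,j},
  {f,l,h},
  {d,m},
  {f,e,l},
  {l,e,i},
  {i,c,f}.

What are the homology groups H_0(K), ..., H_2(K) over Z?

Order the vertices as a < b < c < d < e < f < g < h < i < j < k < l < m. Listing each simplex with vertices in this order, K has dimension 2 with simplices:

  0-simplices (13): a, b, c, d, e, f, g, h, i, j, k, l, m
  1-simplices (30): ad, ag, aj, am, be, bf, bh, bi, bk, bl, ce, cf, ch, ci, ck, cl, dm, ef, eh, ei, ek, el, fh, fi, fl, gj, hi, hl, il, kl
  2-simplices (16): beh, bek, bfh, bfi, bil, bkl, cef, cek, cfi, chi, chl, ckl, efl, ehi, eil, fhl

Hence C_0 ≅ Z^13, C_1 ≅ Z^30, C_2 ≅ Z^16.

Boundary ∂_1: C_1 → C_0 sends each edge [p,q] (with p < q) to q − p.
As a 13×30 matrix over Z this has rank 11, with invariant factors (1,1,1,1,1,1,1,1,1,1,1).

Boundary ∂_2: C_2 → C_1 maps a triangle to the signed sum of its edges. For instance
  ∂ehi = hi − ei + eh,
  ∂cek = ek − ck + ce.
The 30×16 boundary matrix has rank 15 and Smith normal form diag(1,1,1,1,1,1,1,1,1,1,1,1,1,1,1).

Computing H_k = (kernel of ∂_k) / (image of ∂_{k+1}):

  H_0: rank C_0 − rank ∂_1 = 13 − 11 = 2, and the invariant factors of ∂_1 are all 1, so H_0 = Z^2.
  H_1: rank ker ∂_1 − rank ∂_2 = (30 − 11) − 15 = 4, and the invariant factors of ∂_2 are all 1, so H_1 = Z^4.
  H_2: rank ker ∂_2 − rank ∂_3 = (16 − 15) − 0 = 1, and there is no ∂_3, so H_2 = Z.

As a check, the Euler characteristic is 13 − 30 + 16 = -1, which agrees with 2 − 4 + 1 = -1.
(K is a triangulation of the disjoint union of the torus T^2 and a wedge of 2 circles.)

H_0 ≅ Z^2,  H_1 ≅ Z^4,  H_2 ≅ Z.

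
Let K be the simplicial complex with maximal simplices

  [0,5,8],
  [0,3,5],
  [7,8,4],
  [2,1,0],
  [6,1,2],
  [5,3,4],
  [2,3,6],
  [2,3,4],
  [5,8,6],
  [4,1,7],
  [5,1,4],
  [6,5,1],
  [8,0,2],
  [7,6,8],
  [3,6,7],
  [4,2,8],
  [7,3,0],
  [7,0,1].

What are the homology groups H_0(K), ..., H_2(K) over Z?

K has 9 vertices, 27 edges, 18 triangles.
rank ∂_0 = 0, rank ∂_1 = 8 ⇒ b_0 = 9 − 0 − 8 = 1; all invariant factors of ∂_1 are 1 so no torsion. So H_0 ≅ Z.
rank ∂_1 = 8, rank ∂_2 = 17 ⇒ b_1 = 27 − 8 − 17 = 2; all invariant factors of ∂_2 are 1 so no torsion. So H_1 ≅ Z^2.
rank ∂_2 = 17, rank ∂_3 = 0 ⇒ b_2 = 18 − 17 − 0 = 1. So H_2 ≅ Z.

H_0 = Z,  H_1 = Z^2,  H_2 = Z.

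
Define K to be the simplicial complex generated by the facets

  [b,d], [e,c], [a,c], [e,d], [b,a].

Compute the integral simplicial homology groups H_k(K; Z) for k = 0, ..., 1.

Order the vertices as a < b < c < d < e. Listing each simplex with vertices in this order, K has dimension 1 with simplices:

  0-simplices (5): a, b, c, d, e
  1-simplices (5): ab, ac, bd, ce, de

Hence C_0 ≅ Z^5, C_1 ≅ Z^5.

∂_1: C_1 → C_0 maps an edge to its endpoints' difference, ∂[p,q] = q − p. For instance
  ∂de = e − d.
The resulting 5×5 matrix has rank 4, and its Smith normal form has invariant factors (1,1,1,1).

From H_k ≅ ker(∂_k) / im(∂_{k+1}) we obtain:

  H_0: rank C_0 − rank ∂_1 = 5 − 4 = 1, and the invariant factors of ∂_1 are all 1, so H_0 = Z.
  H_1: rank ker ∂_1 − rank ∂_2 = (5 − 4) − 0 = 1, and there is no ∂_2, so H_1 = Z.

H_0 ≅ Z,  H_1 ≅ Z.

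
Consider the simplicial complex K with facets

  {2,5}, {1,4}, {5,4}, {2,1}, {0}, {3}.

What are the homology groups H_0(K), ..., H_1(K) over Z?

H_0 ≅ Z^3,  H_1 ≅ Z.

Order the vertices as 0 < 1 < 2 < 3 < 4 < 5. Listing each simplex with vertices in this order, K has dimension 1 with simplices:

  0-simplices (6): [0], [1], [2], [3], [4], [5]
  1-simplices (4): [1,2], [1,4], [2,5], [4,5]

so the chain groups are C_0 ≅ Z^6, C_1 ≅ Z^4.

Boundary ∂_1: C_1 → C_0 sends each edge [p,q] (with p < q) to q − p.
The resulting 6×4 matrix has rank 3, and its Smith normal form has invariant factors (1,1,1).

From H_k ≅ ker(∂_k) / im(∂_{k+1}) we obtain:

  H_0: rank C_0 − rank ∂_1 = 6 − 3 = 3, and the invariant factors of ∂_1 are all 1, so H_0 = Z^3.
  H_1: rank ker ∂_1 − rank ∂_2 = (4 − 3) − 0 = 1, and there is no ∂_2, so H_1 = Z.

As a check, the Euler characteristic is 6 − 4 = 2, which agrees with 3 − 1 = 2.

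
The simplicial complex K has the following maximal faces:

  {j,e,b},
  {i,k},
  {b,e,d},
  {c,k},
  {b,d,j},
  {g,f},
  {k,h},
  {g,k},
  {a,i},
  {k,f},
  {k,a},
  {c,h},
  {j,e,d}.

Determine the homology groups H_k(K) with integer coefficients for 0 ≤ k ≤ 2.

Fix the vertex order a < b < c < d < e < f < g < h < i < j < k and write every simplex with vertices in increasing order. Then dim K = 2 and the simplices of K are:

  0-simplices (11): a, b, c, d, e, f, g, h, i, j, k
  1-simplices (15): ai, ak, bd, be, bj, ch, ck, de, dj, ej, fg, fk, gk, hk, ik
  2-simplices (4): bde, bdj, bej, dej

Hence C_0 ≅ Z^11, C_1 ≅ Z^15, C_2 ≅ Z^4.

∂_1: C_1 → C_0 maps an edge to its endpoints' difference, ∂[p,q] = q − p.
As a 11×15 matrix over Z this has rank 9, with invariant factors (1,1,1,1,1,1,1,1,1).

Boundary ∂_2: C_2 → C_1 acts by ∂[p,q,r] = [q,r] − [p,r] + [p,q]. For instance
  ∂bdj = dj − bj + bd,
  ∂dej = ej − dj + de.
The resulting 15×4 matrix has rank 3, and its Smith normal form has invariant factors (1,1,1).

From H_k ≅ ker(∂_k) / im(∂_{k+1}) we obtain:

  H_0: rank C_0 − rank ∂_1 = 11 − 9 = 2, and the invariant factors of ∂_1 are all 1, so H_0 = Z^2.
  H_1: rank ker ∂_1 − rank ∂_2 = (15 − 9) − 3 = 3, and the invariant factors of ∂_2 are all 1, so H_1 = Z^3.
  H_2: rank ker ∂_2 − rank ∂_3 = (4 − 3) − 0 = 1, and there is no ∂_3, so H_2 = Z.

(K is a triangulation of the disjoint union of the 2-sphere S^2 and a wedge of 3 circles.)

H_0 = Z^2,  H_1 = Z^3,  H_2 = Z.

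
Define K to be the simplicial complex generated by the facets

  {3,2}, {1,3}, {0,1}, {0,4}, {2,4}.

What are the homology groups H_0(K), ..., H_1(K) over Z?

Order the vertices as 0 < 1 < 2 < 3 < 4. Listing each simplex with vertices in this order, K has dimension 1 with simplices:

  0-simplices (5): [0], [1], [2], [3], [4]
  1-simplices (5): [0,1], [0,4], [1,3], [2,3], [2,4]

Hence C_0 ≅ Z^5, C_1 ≅ Z^5.

The boundary map ∂_1: C_1 → C_0 maps an edge to its endpoints' difference, ∂[p,q] = q − p.
This gives a 5×5 integer matrix of rank 4; reducing to Smith normal form yields diagonal entries (1,1,1,1).

From H_k ≅ ker(∂_k) / im(∂_{k+1}) we obtain:

  H_0: rank C_0 − rank ∂_1 = 5 − 4 = 1, and the invariant factors of ∂_1 are all 1, so H_0 = Z.
  H_1: rank ker ∂_1 − rank ∂_2 = (5 − 4) − 0 = 1, and there is no ∂_2, so H_1 = Z.

H_0 = Z,  H_1 = Z.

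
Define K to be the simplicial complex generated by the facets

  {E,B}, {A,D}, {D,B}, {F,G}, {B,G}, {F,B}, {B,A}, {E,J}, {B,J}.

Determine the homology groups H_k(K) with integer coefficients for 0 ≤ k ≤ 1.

H_0 ≅ Z,  H_1 ≅ Z^3.

Order the vertices as A < B < D < E < F < G < J. Listing each simplex with vertices in this order, K has dimension 1 with simplices:

  0-simplices (7): A, B, D, E, F, G, J
  1-simplices (9): AB, AD, BD, BE, BF, BG, BJ, EJ, FG

so the chain groups are C_0 ≅ Z^7, C_1 ≅ Z^9.

∂_1: C_1 → C_0 sends each edge [p,q] (with p < q) to q − p.
The 7×9 boundary matrix has rank 6 and Smith normal form diag(1,1,1,1,1,1).

Computing H_k = (kernel of ∂_k) / (image of ∂_{k+1}):

  H_0: rank C_0 − rank ∂_1 = 7 − 6 = 1, and the invariant factors of ∂_1 are all 1, so H_0 ≅ Z.
  H_1: rank ker ∂_1 − rank ∂_2 = (9 − 6) − 0 = 3, and there is no ∂_2, so H_1 ≅ Z^3.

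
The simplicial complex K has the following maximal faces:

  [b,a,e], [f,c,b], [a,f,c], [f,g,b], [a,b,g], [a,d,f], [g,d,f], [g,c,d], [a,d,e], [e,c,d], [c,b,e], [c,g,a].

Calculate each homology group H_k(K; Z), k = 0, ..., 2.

H_0 ≅ Z,  H_1 ≅ Z_2,  H_2 = 0.

Fix the vertex order a < b < c < d < e < f < g and write every simplex with vertices in increasing order. Then dim K = 2 and the simplices of K are:

  0-simplices (7): a, b, c, d, e, f, g
  1-simplices (18): ab, ac, ad, ae, af, ag, bc, be, bf, bg, cd, ce, cf, cg, de, df, dg, fg
  2-simplices (12): abe, abg, acf, acg, ade, adf, bce, bcf, bfg, cde, cdg, dfg

Hence C_0 ≅ Z^7, C_1 ≅ Z^18, C_2 ≅ Z^12.

The boundary map ∂_1: C_1 → C_0 maps an edge to its endpoints' difference, ∂[p,q] = q − p. For instance
  ∂fg = g − f.
This gives a 7×18 integer matrix of rank 6; reducing to Smith normal form yields diagonal entries (1,1,1,1,1,1).

Boundary ∂_2: C_2 → C_1 acts by ∂[p,q,r] = [q,r] − [p,r] + [p,q]. For instance
  ∂abe = be − ae + ab,
  ∂cdg = dg − cg + cd.
This gives a 18×12 integer matrix of rank 12; reducing to Smith normal form yields diagonal entries (1,1,1,1,1,1,1,1,1,1,1,2).

From H_k ≅ ker(∂_k) / im(∂_{k+1}) we obtain:

  H_0: rank C_0 − rank ∂_1 = 7 − 6 = 1, and the invariant factors of ∂_1 are all 1, so H_0 ≅ Z.
  H_1: rank ker ∂_1 − rank ∂_2 = (18 − 6) − 12 = 0, and ∂_2 has invariant factor 2 > 1, so H_1 ≅ Z_2.
  H_2: rank ker ∂_2 − rank ∂_3 = (12 − 12) − 0 = 0, and there is no ∂_3, so H_2 ≅ 0.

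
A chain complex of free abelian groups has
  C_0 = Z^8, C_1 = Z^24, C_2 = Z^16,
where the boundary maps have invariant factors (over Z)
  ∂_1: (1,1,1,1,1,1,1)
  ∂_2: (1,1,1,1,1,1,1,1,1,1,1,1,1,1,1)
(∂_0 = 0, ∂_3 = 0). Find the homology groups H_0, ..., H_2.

H_0 = Z,  H_1 = Z^2,  H_2 = Z.

H_0: b_0 = 8 − 0 − 7 = 1; torsion from ∂_1 factors > 1: none. So H_0 = Z.
H_1: b_1 = 24 − 7 − 15 = 2; torsion from ∂_2 factors > 1: none. So H_1 = Z^2.
H_2: b_2 = 16 − 15 − 0 = 1; torsion from ∂_3 factors > 1: none. So H_2 = Z.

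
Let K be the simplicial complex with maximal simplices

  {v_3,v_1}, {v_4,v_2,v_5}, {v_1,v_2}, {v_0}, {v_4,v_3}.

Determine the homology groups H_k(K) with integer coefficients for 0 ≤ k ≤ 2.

H_0 = Z^2,  H_1 = Z,  H_2 = 0.

Take the total order v_0 < v_1 < v_2 < v_3 < v_4 < v_5 on the vertex set. Then K (dimension 2) consists of the simplices:

  0-simplices (6): [v_0], [v_1], [v_2], [v_3], [v_4], [v_5]
  1-simplices (6): [v_1,v_2], [v_1,v_3], [v_2,v_4], [v_2,v_5], [v_3,v_4], [v_4,v_5]
  2-simplices (1): [v_2,v_4,v_5]

giving chain groups C_0 ≅ Z^6, C_1 ≅ Z^6, C_2 ≅ Z^1.

The boundary map ∂_1: C_1 → C_0 sends each edge [p,q] (with p < q) to q − p. For instance
  ∂[v_1,v_2] = [v_2] − [v_1].
The 6×6 boundary matrix has rank 4 and Smith normal form diag(1,1,1,1).

The boundary map ∂_2: C_2 → C_1 maps a triangle to the signed sum of its edges. For instance
  ∂[v_2,v_4,v_5] = [v_4,v_5] − [v_2,v_5] + [v_2,v_4].
This gives a 6×1 integer matrix of rank 1; reducing to Smith normal form yields diagonal entries (1).

Reading off H_k = ker ∂_k / im ∂_{k+1}:

  H_0: rank C_0 − rank ∂_1 = 6 − 4 = 2, and the invariant factors of ∂_1 are all 1, so H_0 ≅ Z^2.
  H_1: rank ker ∂_1 − rank ∂_2 = (6 − 4) − 1 = 1, and the invariant factors of ∂_2 are all 1, so H_1 ≅ Z.
  H_2: rank ker ∂_2 − rank ∂_3 = (1 − 1) − 0 = 0, and there is no ∂_3, so H_2 ≅ 0.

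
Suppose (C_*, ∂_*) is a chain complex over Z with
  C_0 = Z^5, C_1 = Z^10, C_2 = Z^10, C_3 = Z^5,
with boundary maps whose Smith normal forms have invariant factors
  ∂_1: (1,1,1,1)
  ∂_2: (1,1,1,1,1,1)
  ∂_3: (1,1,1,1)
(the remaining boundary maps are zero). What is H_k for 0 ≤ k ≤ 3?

H_0 ≅ Z,  H_1 = 0,  H_2 = 0,  H_3 ≅ Z.

H_0: b_0 = 5 − 0 − 4 = 1; torsion from ∂_1 factors > 1: none. So H_0 ≅ Z.
H_1: b_1 = 10 − 4 − 6 = 0; torsion from ∂_2 factors > 1: none. So H_1 ≅ 0.
H_2: b_2 = 10 − 6 − 4 = 0; torsion from ∂_3 factors > 1: none. So H_2 ≅ 0.
H_3: b_3 = 5 − 4 − 0 = 1; torsion from ∂_4 factors > 1: none. So H_3 ≅ Z.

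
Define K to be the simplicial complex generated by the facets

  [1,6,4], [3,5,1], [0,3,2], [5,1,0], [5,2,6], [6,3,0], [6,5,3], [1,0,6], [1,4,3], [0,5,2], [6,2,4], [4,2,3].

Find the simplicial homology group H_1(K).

H_1 = Z_2.

Order the vertices as 0 < 1 < 2 < 3 < 4 < 5 < 6. Listing each simplex with vertices in this order, K has dimension 2 with simplices:

  0-simplices (7): [0], [1], [2], [3], [4], [5], [6]
  1-simplices (18): [0,1], [0,2], [0,3], [0,5], [0,6], [1,3], [1,4], [1,5], [1,6], [2,3], [2,4], [2,5], [2,6], [3,4], [3,5], [3,6], [4,6], [5,6]
  2-simplices (12): [0,1,5], [0,1,6], [0,2,3], [0,2,5], [0,3,6], [1,3,4], [1,3,5], [1,4,6], [2,3,4], [2,4,6], [2,5,6], [3,5,6]

giving chain groups C_0 ≅ Z^7, C_1 ≅ Z^18, C_2 ≅ Z^12.

∂_1: C_1 → C_0 sends each edge [p,q] (with p < q) to q − p. For instance
  ∂[5,6] = [6] − [5].
The 7×18 boundary matrix has rank 6 and Smith normal form diag(1,1,1,1,1,1).

The boundary map ∂_2: C_2 → C_1 sends each 2-simplex [p,q,r] to [q,r] − [p,r] + [p,q]. For instance
  ∂[1,3,5] = [3,5] − [1,5] + [1,3],
  ∂[2,3,4] = [3,4] − [2,4] + [2,3].
As a 18×12 matrix over Z this has rank 12, with invariant factors (1,1,1,1,1,1,1,1,1,1,1,2).

Now H_k = ker ∂_k / im ∂_{k+1}, so:

  H_1: rank ker ∂_1 − rank ∂_2 = (18 − 6) − 12 = 0, and ∂_2 has invariant factor 2 > 1, so H_1 = Z_2.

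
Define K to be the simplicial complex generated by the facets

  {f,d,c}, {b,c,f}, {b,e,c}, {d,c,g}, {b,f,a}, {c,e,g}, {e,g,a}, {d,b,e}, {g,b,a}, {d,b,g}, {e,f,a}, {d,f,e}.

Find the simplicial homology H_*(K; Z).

H_0 ≅ Z,  H_1 ≅ Z/2,  H_2 = 0.

Fix the vertex order a < b < c < d < e < f < g and write every simplex with vertices in increasing order. Then dim K = 2 and the simplices of K are:

  0-simplices (7): a, b, c, d, e, f, g
  1-simplices (18): ab, ae, af, ag, bc, bd, be, bf, bg, cd, ce, cf, cg, de, df, dg, ef, eg
  2-simplices (12): abf, abg, aef, aeg, bce, bcf, bde, bdg, cdf, cdg, ceg, def

so the chain groups are C_0 ≅ Z^7, C_1 ≅ Z^18, C_2 ≅ Z^12.

∂_1: C_1 → C_0 maps an edge to its endpoints' difference, ∂[p,q] = q − p. For instance
  ∂de = e − d.
This gives a 7×18 integer matrix of rank 6; reducing to Smith normal form yields diagonal entries (1,1,1,1,1,1).

The boundary map ∂_2: C_2 → C_1 sends each 2-simplex [p,q,r] to [q,r] − [p,r] + [p,q]. For instance
  ∂ceg = eg − cg + ce,
  ∂aeg = eg − ag + ae.
The resulting 18×12 matrix has rank 12, and its Smith normal form has invariant factors (1,1,1,1,1,1,1,1,1,1,1,2).

From H_k ≅ ker(∂_k) / im(∂_{k+1}) we obtain:

  H_0: rank C_0 − rank ∂_1 = 7 − 6 = 1, and the invariant factors of ∂_1 are all 1, so H_0 ≅ Z.
  H_1: rank ker ∂_1 − rank ∂_2 = (18 − 6) − 12 = 0, and ∂_2 has invariant factor 2 > 1, so H_1 ≅ Z/2.
  H_2: rank ker ∂_2 − rank ∂_3 = (12 − 12) − 0 = 0, and there is no ∂_3, so H_2 ≅ 0.

(K is a triangulation of the real projective plane RP^2.)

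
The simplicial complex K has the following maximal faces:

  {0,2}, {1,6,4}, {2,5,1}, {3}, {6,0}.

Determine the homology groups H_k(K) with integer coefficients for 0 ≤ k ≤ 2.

We work with the vertex ordering 0 < 1 < 2 < 3 < 4 < 5 < 6. The simplices of K, each written with vertices in increasing order, are:

  0-simplices (7): [0], [1], [2], [3], [4], [5], [6]
  1-simplices (8): [0,2], [0,6], [1,2], [1,4], [1,5], [1,6], [2,5], [4,6]
  2-simplices (2): [1,2,5], [1,4,6]

giving chain groups C_0 ≅ Z^7, C_1 ≅ Z^8, C_2 ≅ Z^2.

Boundary ∂_1: C_1 → C_0 is given by ∂[p,q] = [q] − [p].
This gives a 7×8 integer matrix of rank 5; reducing to Smith normal form yields diagonal entries (1,1,1,1,1).

∂_2: C_2 → C_1 acts by ∂[p,q,r] = [q,r] − [p,r] + [p,q]. For instance
  ∂[1,2,5] = [2,5] − [1,5] + [1,2],
  ∂[1,4,6] = [4,6] − [1,6] + [1,4].
The 8×2 boundary matrix has rank 2 and Smith normal form diag(1,1).

Reading off H_k = ker ∂_k / im ∂_{k+1}:

  H_0: rank C_0 − rank ∂_1 = 7 − 5 = 2, and the invariant factors of ∂_1 are all 1, so H_0 ≅ Z^2.
  H_1: rank ker ∂_1 − rank ∂_2 = (8 − 5) − 2 = 1, and the invariant factors of ∂_2 are all 1, so H_1 ≅ Z.
  H_2: rank ker ∂_2 − rank ∂_3 = (2 − 2) − 0 = 0, and there is no ∂_3, so H_2 ≅ 0.

H_0 ≅ Z^2,  H_1 ≅ Z,  H_2 = 0.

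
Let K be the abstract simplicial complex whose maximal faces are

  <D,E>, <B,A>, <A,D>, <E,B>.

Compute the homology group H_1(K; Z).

Order the vertices as A < B < D < E. Listing each simplex with vertices in this order, K has dimension 1 with simplices:

  0-simplices (4): A, B, D, E
  1-simplices (4): AB, AD, BE, DE

giving chain groups C_0 ≅ Z^4, C_1 ≅ Z^4.

∂_1: C_1 → C_0 is given by ∂[p,q] = [q] − [p]. For instance
  ∂BE = E − B.
This gives a 4×4 integer matrix of rank 3; reducing to Smith normal form yields diagonal entries (1,1,1).

Now H_k = ker ∂_k / im ∂_{k+1}, so:

  H_1: rank ker ∂_1 − rank ∂_2 = (4 − 3) − 0 = 1, and there is no ∂_2, so H_1 ≅ Z.

(K is a triangulation of the circle S^1.)

H_1 ≅ Z.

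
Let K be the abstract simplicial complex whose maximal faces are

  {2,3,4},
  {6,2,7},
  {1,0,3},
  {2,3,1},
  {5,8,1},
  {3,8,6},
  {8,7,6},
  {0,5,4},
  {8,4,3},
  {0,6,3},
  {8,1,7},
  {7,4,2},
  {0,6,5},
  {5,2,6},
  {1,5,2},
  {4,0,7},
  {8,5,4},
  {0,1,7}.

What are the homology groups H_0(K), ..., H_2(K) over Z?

Order the vertices as 0 < 1 < 2 < 3 < 4 < 5 < 6 < 7 < 8. Listing each simplex with vertices in this order, K has dimension 2 with simplices:

  0-simplices (9): [0], [1], [2], [3], [4], [5], [6], [7], [8]
  1-simplices (27): (27 of them)
  2-simplices (18): [0,1,3], [0,1,7], [0,3,6], [0,4,5], [0,4,7], [0,5,6], [1,2,3], [1,2,5], [1,5,8], [1,7,8], [2,3,4], [2,4,7], [2,5,6], [2,6,7], [3,4,8], [3,6,8], [4,5,8], [6,7,8]

giving chain groups C_0 ≅ Z^9, C_1 ≅ Z^27, C_2 ≅ Z^18.

The boundary map ∂_1: C_1 → C_0 is given by ∂[p,q] = [q] − [p]. For instance
  ∂[2,5] = [5] − [2].
The resulting 9×27 matrix has rank 8, and its Smith normal form has invariant factors (1,1,1,1,1,1,1,1).

The boundary map ∂_2: C_2 → C_1 acts by ∂[p,q,r] = [q,r] − [p,r] + [p,q]. For instance
  ∂[0,5,6] = [5,6] − [0,6] + [0,5],
  ∂[2,6,7] = [6,7] − [2,7] + [2,6].
The 27×18 boundary matrix has rank 17 and Smith normal form diag(1,1,1,1,1,1,1,1,1,1,1,1,1,1,1,1,1).

Reading off H_k = ker ∂_k / im ∂_{k+1}:

  H_0: rank C_0 − rank ∂_1 = 9 − 8 = 1, and the invariant factors of ∂_1 are all 1, so H_0 = Z.
  H_1: rank ker ∂_1 − rank ∂_2 = (27 − 8) − 17 = 2, and the invariant factors of ∂_2 are all 1, so H_1 = Z^2.
  H_2: rank ker ∂_2 − rank ∂_3 = (18 − 17) − 0 = 1, and there is no ∂_3, so H_2 = Z.

(K is a triangulation of the torus T^2.)

H_0 = Z,  H_1 = Z^2,  H_2 = Z.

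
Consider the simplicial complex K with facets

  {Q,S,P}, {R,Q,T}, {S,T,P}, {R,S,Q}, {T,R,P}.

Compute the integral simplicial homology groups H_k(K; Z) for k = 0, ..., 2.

H_0 = Z,  H_1 = Z,  H_2 = 0.

Order the vertices as P < Q < R < S < T. Listing each simplex with vertices in this order, K has dimension 2 with simplices:

  0-simplices (5): P, Q, R, S, T
  1-simplices (10): PQ, PR, PS, PT, QR, QS, QT, RS, RT, ST
  2-simplices (5): PQS, PRT, PST, QRS, QRT

giving chain groups C_0 ≅ Z^5, C_1 ≅ Z^10, C_2 ≅ Z^5.

Boundary ∂_1: C_1 → C_0 is given by ∂[p,q] = [q] − [p]. For instance
  ∂QS = S − Q.
This gives a 5×10 integer matrix of rank 4; reducing to Smith normal form yields diagonal entries (1,1,1,1).

The boundary map ∂_2: C_2 → C_1 acts by ∂[p,q,r] = [q,r] − [p,r] + [p,q]. For instance
  ∂QRT = RT − QT + QR,
  ∂QRS = RS − QS + QR.
This gives a 10×5 integer matrix of rank 5; reducing to Smith normal form yields diagonal entries (1,1,1,1,1).

From H_k ≅ ker(∂_k) / im(∂_{k+1}) we obtain:

  H_0: rank C_0 − rank ∂_1 = 5 − 4 = 1, and the invariant factors of ∂_1 are all 1, so H_0 = Z.
  H_1: rank ker ∂_1 − rank ∂_2 = (10 − 4) − 5 = 1, and the invariant factors of ∂_2 are all 1, so H_1 = Z.
  H_2: rank ker ∂_2 − rank ∂_3 = (5 − 5) − 0 = 0, and there is no ∂_3, so H_2 = 0.

As a check, the Euler characteristic is 5 − 10 + 5 = 0, which agrees with 1 − 1 + 0 = 0.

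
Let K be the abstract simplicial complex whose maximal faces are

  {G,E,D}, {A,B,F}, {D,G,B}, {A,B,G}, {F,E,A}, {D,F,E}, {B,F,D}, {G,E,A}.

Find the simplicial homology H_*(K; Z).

K has 6 vertices, 12 edges, 8 triangles.
rank ∂_0 = 0, rank ∂_1 = 5 ⇒ b_0 = 6 − 0 − 5 = 1; all invariant factors of ∂_1 are 1 so no torsion. So H_0 = Z.
rank ∂_1 = 5, rank ∂_2 = 7 ⇒ b_1 = 12 − 5 − 7 = 0; all invariant factors of ∂_2 are 1 so no torsion. So H_1 = 0.
rank ∂_2 = 7, rank ∂_3 = 0 ⇒ b_2 = 8 − 7 − 0 = 1. So H_2 = Z.

H_0 ≅ Z,  H_1 = 0,  H_2 ≅ Z.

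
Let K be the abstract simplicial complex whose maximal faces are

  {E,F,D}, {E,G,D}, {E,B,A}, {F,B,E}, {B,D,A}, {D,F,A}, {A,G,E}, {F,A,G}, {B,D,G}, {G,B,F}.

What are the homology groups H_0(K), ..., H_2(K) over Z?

H_0 ≅ Z,  H_1 ≅ Z_2,  H_2 = 0.

We work with the vertex ordering A < B < D < E < F < G. The simplices of K, each written with vertices in increasing order, are:

  0-simplices (6): A, B, D, E, F, G
  1-simplices (15): AB, AD, AE, AF, AG, BD, BE, BF, BG, DE, DF, DG, EF, EG, FG
  2-simplices (10): ABD, ABE, ADF, AEG, AFG, BDG, BEF, BFG, DEF, DEG

giving chain groups C_0 ≅ Z^6, C_1 ≅ Z^15, C_2 ≅ Z^10.

The boundary map ∂_1: C_1 → C_0 is given by ∂[p,q] = [q] − [p]. For instance
  ∂DG = G − D.
The resulting 6×15 matrix has rank 5, and its Smith normal form has invariant factors (1,1,1,1,1).

The boundary map ∂_2: C_2 → C_1 maps a triangle to the signed sum of its edges. For instance
  ∂AFG = FG − AG + AF,
  ∂BEF = EF − BF + BE.
As a 15×10 matrix over Z this has rank 10, with invariant factors (1,1,1,1,1,1,1,1,1,2).

Computing H_k = (kernel of ∂_k) / (image of ∂_{k+1}):

  H_0: rank C_0 − rank ∂_1 = 6 − 5 = 1, and the invariant factors of ∂_1 are all 1, so H_0 ≅ Z.
  H_1: rank ker ∂_1 − rank ∂_2 = (15 − 5) − 10 = 0, and ∂_2 has invariant factor 2 > 1, so H_1 ≅ Z_2.
  H_2: rank ker ∂_2 − rank ∂_3 = (10 − 10) − 0 = 0, and there is no ∂_3, so H_2 ≅ 0.

As a check, the Euler characteristic is 6 − 15 + 10 = 1, which agrees with 1 − 0 + 0 = 1.
(K is a triangulation of the real projective plane RP^2.)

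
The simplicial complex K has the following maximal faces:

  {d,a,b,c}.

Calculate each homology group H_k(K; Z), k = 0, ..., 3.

Fix the vertex order a < b < c < d and write every simplex with vertices in increasing order. Then dim K = 3 and the simplices of K are:

  0-simplices (4): a, b, c, d
  1-simplices (6): ab, ac, ad, bc, bd, cd
  2-simplices (4): abc, abd, acd, bcd
  3-simplices (1): abcd

Hence C_0 ≅ Z^4, C_1 ≅ Z^6, C_2 ≅ Z^4, C_3 ≅ Z^1.

Boundary ∂_1: C_1 → C_0 is given by ∂[p,q] = [q] − [p].
The 4×6 boundary matrix has rank 3 and Smith normal form diag(1,1,1).

Boundary ∂_2: C_2 → C_1 acts by ∂[p,q,r] = [q,r] − [p,r] + [p,q]. For instance
  ∂abc = bc − ac + ab,
  ∂bcd = cd − bd + bc.
This gives a 6×4 integer matrix of rank 3; reducing to Smith normal form yields diagonal entries (1,1,1).

Boundary ∂_3: C_3 → C_2 sends each 3-simplex σ to the alternating sum Σ_i (−1)^i (σ with its i-th vertex removed). For instance
  ∂abcd = bcd − acd + abd − abc.
The 4×1 boundary matrix has rank 1 and Smith normal form diag(1).

Reading off H_k = ker ∂_k / im ∂_{k+1}:

  H_0: rank C_0 − rank ∂_1 = 4 − 3 = 1, and the invariant factors of ∂_1 are all 1, so H_0 ≅ Z.
  H_1: rank ker ∂_1 − rank ∂_2 = (6 − 3) − 3 = 0, and the invariant factors of ∂_2 are all 1, so H_1 ≅ 0.
  H_2: rank ker ∂_2 − rank ∂_3 = (4 − 3) − 1 = 0, and the invariant factors of ∂_3 are all 1, so H_2 ≅ 0.
  H_3: rank ker ∂_3 − rank ∂_4 = (1 − 1) − 0 = 0, and there is no ∂_4, so H_3 ≅ 0.

As a check, the Euler characteristic is 4 − 6 + 4 − 1 = 1, which agrees with 1 − 0 + 0 − 0 = 1.

H_0 = Z,  H_1 = 0,  H_2 = 0,  H_3 = 0.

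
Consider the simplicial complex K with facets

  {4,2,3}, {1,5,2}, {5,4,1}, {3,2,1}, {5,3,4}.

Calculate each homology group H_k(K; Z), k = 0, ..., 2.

H_0 ≅ Z,  H_1 ≅ Z,  H_2 = 0.

K has 5 vertices, 10 edges, 5 triangles.
rank ∂_0 = 0, rank ∂_1 = 4 ⇒ b_0 = 5 − 0 − 4 = 1; all invariant factors of ∂_1 are 1 so no torsion. So H_0 ≅ Z.
rank ∂_1 = 4, rank ∂_2 = 5 ⇒ b_1 = 10 − 4 − 5 = 1; all invariant factors of ∂_2 are 1 so no torsion. So H_1 ≅ Z.
rank ∂_2 = 5, rank ∂_3 = 0 ⇒ b_2 = 5 − 5 − 0 = 0. So H_2 ≅ 0.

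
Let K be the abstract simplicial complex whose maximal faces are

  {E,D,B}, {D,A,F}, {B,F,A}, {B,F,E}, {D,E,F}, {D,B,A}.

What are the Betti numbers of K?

Order the vertices as A < B < D < E < F. Listing each simplex with vertices in this order, K has dimension 2 with simplices:

  0-simplices (5): A, B, D, E, F
  1-simplices (9): AB, AD, AF, BD, BE, BF, DE, DF, EF
  2-simplices (6): ABD, ABF, ADF, BDE, BEF, DEF

Hence C_0 ≅ Z^5, C_1 ≅ Z^9, C_2 ≅ Z^6.

The boundary map ∂_1: C_1 → C_0 maps an edge to its endpoints' difference, ∂[p,q] = q − p. For instance
  ∂DE = E − D.
As a 5×9 matrix over Z this has rank 4, with invariant factors (1,1,1,1).

The boundary map ∂_2: C_2 → C_1 maps a triangle to the signed sum of its edges. For instance
  ∂BEF = EF − BF + BE,
  ∂ABD = BD − AD + AB.
The 9×6 boundary matrix has rank 5 and Smith normal form diag(1,1,1,1,1).

Now H_k = ker ∂_k / im ∂_{k+1}, so:

  H_0: rank C_0 − rank ∂_1 = 5 − 4 = 1, and the invariant factors of ∂_1 are all 1, so H_0 ≅ Z.
  H_1: rank ker ∂_1 − rank ∂_2 = (9 − 4) − 5 = 0, and the invariant factors of ∂_2 are all 1, so H_1 ≅ 0.
  H_2: rank ker ∂_2 − rank ∂_3 = (6 − 5) − 0 = 1, and there is no ∂_3, so H_2 ≅ Z.

As a check, the Euler characteristic is 5 − 9 + 6 = 2, which agrees with 1 − 0 + 1 = 2.
(K is a triangulation of the 2-sphere S^2.)

Hence the Betti numbers are b_0 = 1, b_1 = 0, b_2 = 1.

b_0 = 1, b_1 = 0, b_2 = 1.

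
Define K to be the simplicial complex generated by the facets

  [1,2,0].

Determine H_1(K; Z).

K has 3 vertices, 3 edges, 1 triangle.
rank ∂_1 = 2, rank ∂_2 = 1 ⇒ b_1 = 3 − 2 − 1 = 0; all invariant factors of ∂_2 are 1 so no torsion. So H_1 ≅ 0.

H_1 ≅ 0.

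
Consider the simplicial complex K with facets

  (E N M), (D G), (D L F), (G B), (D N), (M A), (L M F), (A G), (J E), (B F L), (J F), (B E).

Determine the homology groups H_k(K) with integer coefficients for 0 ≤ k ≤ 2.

We work with the vertex ordering A < B < D < E < F < G < J < L < M < N. The simplices of K, each written with vertices in increasing order, are:

  0-simplices (10): A, B, D, E, F, G, J, L, M, N
  1-simplices (18): AG, AM, BE, BF, BG, BL, DF, DG, DL, DN, EJ, EM, EN, FJ, FL, FM, LM, MN
  2-simplices (4): BFL, DFL, EMN, FLM

giving chain groups C_0 ≅ Z^10, C_1 ≅ Z^18, C_2 ≅ Z^4.

Boundary ∂_1: C_1 → C_0 is given by ∂[p,q] = [q] − [p]. For instance
  ∂DN = N − D.
The resulting 10×18 matrix has rank 9, and its Smith normal form has invariant factors (1,1,1,1,1,1,1,1,1).

∂_2: C_2 → C_1 acts by ∂[p,q,r] = [q,r] − [p,r] + [p,q]. For instance
  ∂DFL = FL − DL + DF,
  ∂BFL = FL − BL + BF.
As a 18×4 matrix over Z this has rank 4, with invariant factors (1,1,1,1).

From H_k ≅ ker(∂_k) / im(∂_{k+1}) we obtain:

  H_0: rank C_0 − rank ∂_1 = 10 − 9 = 1, and the invariant factors of ∂_1 are all 1, so H_0 ≅ Z.
  H_1: rank ker ∂_1 − rank ∂_2 = (18 − 9) − 4 = 5, and the invariant factors of ∂_2 are all 1, so H_1 ≅ Z^5.
  H_2: rank ker ∂_2 − rank ∂_3 = (4 − 4) − 0 = 0, and there is no ∂_3, so H_2 ≅ 0.

H_0 = Z,  H_1 = Z^5,  H_2 = 0.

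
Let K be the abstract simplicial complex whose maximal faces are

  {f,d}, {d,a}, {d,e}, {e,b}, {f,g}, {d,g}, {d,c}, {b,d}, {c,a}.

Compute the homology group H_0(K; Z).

H_0 = Z.

We work with the vertex ordering a < b < c < d < e < f < g. The simplices of K, each written with vertices in increasing order, are:

  0-simplices (7): a, b, c, d, e, f, g
  1-simplices (9): ac, ad, bd, be, cd, de, df, dg, fg

Hence C_0 ≅ Z^7, C_1 ≅ Z^9.

The boundary map ∂_1: C_1 → C_0 sends each edge [p,q] (with p < q) to q − p. For instance
  ∂bd = d − b.
This gives a 7×9 integer matrix of rank 6; reducing to Smith normal form yields diagonal entries (1,1,1,1,1,1).

From H_k ≅ ker(∂_k) / im(∂_{k+1}) we obtain:

  H_0: rank C_0 − rank ∂_1 = 7 − 6 = 1, and the invariant factors of ∂_1 are all 1, so H_0 ≅ Z.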